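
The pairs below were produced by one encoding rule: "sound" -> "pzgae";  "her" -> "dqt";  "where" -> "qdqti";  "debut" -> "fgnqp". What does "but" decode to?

hip

Two steps: reverse the string, then apply a Caesar shift of +12.
Reversing it on but: shift back: b−12=p, u−12=i, t−12=h → pih; then reverse → hip.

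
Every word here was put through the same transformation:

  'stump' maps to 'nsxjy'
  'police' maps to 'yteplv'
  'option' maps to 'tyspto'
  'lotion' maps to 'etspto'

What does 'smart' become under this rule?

s(18)→n(13) and t(19)→s(18) fit y≡5x+1 (mod 26); the inverse of 5 mod 26 is 21. Each letter's alphabet position (a=0..z=25) is mapped through 5·x+1 mod 26 — an affine cipher.
On smart: s(18)→5·18+1≡13=n; m(12)→5·12+1≡9=j; a(0)→5·0+1≡1=b; r(17)→5·17+1≡8=i; t(19)→5·19+1≡18=s (all mod 26).

njbis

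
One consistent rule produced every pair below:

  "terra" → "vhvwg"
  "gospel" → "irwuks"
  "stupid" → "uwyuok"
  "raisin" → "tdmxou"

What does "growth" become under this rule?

iusbzo

In terra: t→v is +2, e→h is +3, r→v is +4, r→w is +5 — the shift increases by 1 each position. Letter i (0-indexed) is shifted by i+2, so successive shifts are 2, 3, 4, ….
Applying it to growth: g+2=i, r+3=u, o+4=s, w+5=b, t+6=z, h+7=o.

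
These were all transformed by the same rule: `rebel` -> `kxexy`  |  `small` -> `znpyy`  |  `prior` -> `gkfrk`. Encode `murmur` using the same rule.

ndkndk

r(17)→k(10) and e(4)→x(23) fit y≡15x+15 (mod 26); the inverse of 15 mod 26 is 7. Each letter's alphabet position (a=0..z=25) is mapped through 15·x+15 mod 26 — an affine cipher.
On murmur: m(12)→15·12+15≡13=n; u(20)→15·20+15≡3=d; r(17)→15·17+15≡10=k; m(12)→15·12+15≡13=n; u(20)→15·20+15≡3=d; r(17)→15·17+15≡10=k (all mod 26).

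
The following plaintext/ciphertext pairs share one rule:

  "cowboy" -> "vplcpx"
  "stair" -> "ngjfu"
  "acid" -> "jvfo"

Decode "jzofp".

audio

c(2)→v(21) and o(14)→p(15) fit y≡19x+9 (mod 26); the inverse of 19 mod 26 is 11. Treating letters as 0–25, the rule is x ↦ 19x + 9 (mod 26).
Reversing it on jzofp: j(9)→11·(9−9)≡0=a; z(25)→11·(25−9)≡20=u; o(14)→11·(14−9)≡3=d; f(5)→11·(5−9)≡8=i; p(15)→11·(15−9)≡14=o (all mod 26).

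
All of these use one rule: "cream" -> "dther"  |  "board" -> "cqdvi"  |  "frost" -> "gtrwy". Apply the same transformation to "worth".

In cream: c→d is +1, r→t is +2, e→h is +3, a→e is +4 — the shift increases by 1 each position. The shift increases by 1 at each position, starting from +1: 1, 2, 3, ….
For worth: w+1=x, o+2=q, r+3=u, t+4=x, h+5=m.

xquxm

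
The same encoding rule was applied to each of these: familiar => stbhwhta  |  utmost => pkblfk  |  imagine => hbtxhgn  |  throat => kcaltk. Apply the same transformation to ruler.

f(5)→s(18) and a(0)→t(19) fit y≡5x+19 (mod 26); the inverse of 5 mod 26 is 21. Each letter's alphabet position (a=0..z=25) is mapped through 5·x+19 mod 26 — an affine cipher.
For ruler: r(17)→5·17+19≡0=a; u(20)→5·20+19≡15=p; l(11)→5·11+19≡22=w; e(4)→5·4+19≡13=n; r(17)→5·17+19≡0=a (all mod 26).

apwna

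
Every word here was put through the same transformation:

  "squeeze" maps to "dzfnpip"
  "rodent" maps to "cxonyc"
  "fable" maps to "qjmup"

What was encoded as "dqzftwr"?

showing

Shifts by position in squeeze: pos 0: s→d (+11), pos 1: q→z (+9), pos 2: u→f (+11), pos 3: e→n (+9) — repeating every 2. It's a Vigenère-style cipher with numeric key [11,9]: position i shifts by key[i mod 2].
Decoding dqzftwr: d−11=s, q−9=h, z−11=o, f−9=w, t−11=i, w−9=n, r−11=g.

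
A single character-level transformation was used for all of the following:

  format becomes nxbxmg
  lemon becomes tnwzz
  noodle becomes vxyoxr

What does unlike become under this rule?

In format: f→n is +8, o→x is +9, r→b is +10, m→x is +11 — the shift increases by 1 each position. The shift increases by 1 at each position, starting from +8: 8, 9, 10, ….
On unlike: u+8=c, n+9=w, l+10=v, i+11=t, k+12=w, e+13=r.

cwvtwr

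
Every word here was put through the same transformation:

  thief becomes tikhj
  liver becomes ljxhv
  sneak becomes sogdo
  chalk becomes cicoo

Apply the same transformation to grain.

In thief: t→t is +0, h→i is +1, i→k is +2, e→h is +3 — the shift increases by 1 each position. Each letter shifts forward by its position index (0, 1, 2, …) — the shift grows by one for each successive letter.
Applying it to grain: g+0=g, r+1=s, a+2=c, i+3=l, n+4=r.

gsclr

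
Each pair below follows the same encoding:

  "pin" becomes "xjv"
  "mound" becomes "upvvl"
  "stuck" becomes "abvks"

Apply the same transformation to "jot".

The shift depends on letter class: consonant p→x is +8, but vowel i→j is +1. The rule splits by letter class: vowels +1, consonants +8.
For jot: j(cons)+8=r, o(vowel)+1=p, t(cons)+8=b.

rpb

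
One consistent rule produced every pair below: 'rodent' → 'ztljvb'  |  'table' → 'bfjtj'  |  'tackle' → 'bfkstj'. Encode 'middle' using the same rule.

The rule splits by letter class: vowels +5, consonants +8.
Applying it to middle: m(cons)+8=u, i(vowel)+5=n, d(cons)+8=l, d(cons)+8=l, l(cons)+8=t, e(vowel)+5=j.

unlltj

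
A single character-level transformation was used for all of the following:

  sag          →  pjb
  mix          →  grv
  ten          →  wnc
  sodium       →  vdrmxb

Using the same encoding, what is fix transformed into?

gro

The output letters match the input read backwards, each shifted +9: sag reversed is gas. Read the word backwards and shift each letter +9.
For fix: reverse → xif; then shift: x+9=g, i+9=r, f+9=o.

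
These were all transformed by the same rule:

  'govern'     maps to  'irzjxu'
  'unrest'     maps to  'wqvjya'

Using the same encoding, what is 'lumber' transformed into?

nxqgky

Letter i (0-indexed) is shifted by i+2, so successive shifts are 2, 3, 4, ….
Applying it to lumber: l+2=n, u+3=x, m+4=q, b+5=g, e+6=k, r+7=y.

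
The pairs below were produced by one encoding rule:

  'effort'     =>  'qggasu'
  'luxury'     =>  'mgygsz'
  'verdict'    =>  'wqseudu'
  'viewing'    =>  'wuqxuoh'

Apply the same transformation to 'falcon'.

Two shifts are in play — +12 for a/e/i/o/u, +1 for every other letter.
Applying it to falcon: f(cons)+1=g, a(vowel)+12=m, l(cons)+1=m, c(cons)+1=d, o(vowel)+12=a, n(cons)+1=o.

gmmdao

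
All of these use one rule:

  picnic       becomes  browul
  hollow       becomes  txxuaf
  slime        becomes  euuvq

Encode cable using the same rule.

ojnuq

Shifts by position in picnic: pos 0: p→b (+12), pos 1: i→r (+9), pos 2: c→o (+12), pos 3: n→w (+9) — repeating every 2. A repeating key of period 2 is used — shifts +12, +9 over and over.
For cable: c+12=o, a+9=j, b+12=n, l+9=u, e+12=q.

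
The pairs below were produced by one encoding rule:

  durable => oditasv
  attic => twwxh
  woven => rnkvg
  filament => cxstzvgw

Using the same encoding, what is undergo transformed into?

d(3)→o(14) and u(20)→d(3) fit y≡7x+19 (mod 26); the inverse of 7 mod 26 is 15. This is an affine cipher: with a=0,…,z=25, each position x becomes (7x+19) mod 26.
For undergo: u(20)→7·20+19≡3=d; n(13)→7·13+19≡6=g; d(3)→7·3+19≡14=o; e(4)→7·4+19≡21=v; r(17)→7·17+19≡8=i; g(6)→7·6+19≡9=j; o(14)→7·14+19≡13=n (all mod 26).

dgovijn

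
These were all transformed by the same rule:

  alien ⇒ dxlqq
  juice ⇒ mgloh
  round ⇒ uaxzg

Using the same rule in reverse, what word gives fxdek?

clash

Shifts by position in alien: pos 0: a→d (+3), pos 1: l→x (+12), pos 2: i→l (+3), pos 3: e→q (+12) — repeating every 2. The shifts repeat in a cycle of length 2: positions 0,1,… shift by +3, +12, then the pattern repeats.
Undoing it on fxdek: f−3=c, x−12=l, d−3=a, e−12=s, k−3=h.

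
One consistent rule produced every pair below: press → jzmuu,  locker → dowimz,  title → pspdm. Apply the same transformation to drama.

rzgyg

p(15)→j(9) and r(17)→z(25) fit y≡21x+6 (mod 26); the inverse of 21 mod 26 is 5. Each letter's alphabet position (a=0..z=25) is mapped through 21·x+6 mod 26 — an affine cipher.
Applying it to drama: d(3)→21·3+6≡17=r; r(17)→21·17+6≡25=z; a(0)→21·0+6≡6=g; m(12)→21·12+6≡24=y; a(0)→21·0+6≡6=g (all mod 26).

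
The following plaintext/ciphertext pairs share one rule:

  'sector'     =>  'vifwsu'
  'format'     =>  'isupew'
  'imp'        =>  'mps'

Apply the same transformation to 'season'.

The shift depends on letter class: consonant s→v is +3, but vowel e→i is +4. Two shifts are in play — +4 for a/e/i/o/u, +3 for every other letter.
Applying it to season: s(cons)+3=v, e(vowel)+4=i, a(vowel)+4=e, s(cons)+3=v, o(vowel)+4=s, n(cons)+3=q.

vievsq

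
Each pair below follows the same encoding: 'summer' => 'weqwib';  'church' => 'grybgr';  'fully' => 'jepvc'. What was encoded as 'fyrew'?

Shifts by position in summer: pos 0: s→w (+4), pos 1: u→e (+10), pos 2: m→q (+4), pos 3: m→w (+10) — repeating every 2. The shifts repeat in a cycle of length 2: positions 0,1,… shift by +4, +10, then the pattern repeats.
Decoding fyrew: f−4=b, y−10=o, r−4=n, e−10=u, w−4=s.

bonus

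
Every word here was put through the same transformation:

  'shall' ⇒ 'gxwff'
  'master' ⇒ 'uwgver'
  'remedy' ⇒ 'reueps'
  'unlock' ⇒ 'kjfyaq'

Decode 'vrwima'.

s(18)→g(6) and h(7)→x(23) fit y≡15x+22 (mod 26); the inverse of 15 mod 26 is 7. Each letter's alphabet position (a=0..z=25) is mapped through 15·x+22 mod 26 — an affine cipher.
Decoding vrwima: v(21)→7·(21−22)≡19=t; r(17)→7·(17−22)≡17=r; w(22)→7·(22−22)≡0=a; i(8)→7·(8−22)≡6=g; m(12)→7·(12−22)≡8=i; a(0)→7·(0−22)≡2=c (all mod 26).

tragic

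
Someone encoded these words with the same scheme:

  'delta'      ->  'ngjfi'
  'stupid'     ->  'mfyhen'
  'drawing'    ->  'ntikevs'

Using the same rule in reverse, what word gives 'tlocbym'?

d(3)→n(13) and e(4)→g(6) fit y≡19x+8 (mod 26); the inverse of 19 mod 26 is 11. This is an affine cipher: with a=0,…,z=25, each position x becomes (19x+8) mod 26.
Reversing it on tlocbym: t(19)→11·(19−8)≡17=r; l(11)→11·(11−8)≡7=h; o(14)→11·(14−8)≡14=o; c(2)→11·(2−8)≡12=m; b(1)→11·(1−8)≡1=b; y(24)→11·(24−8)≡20=u; m(12)→11·(12−8)≡18=s (all mod 26).

rhombus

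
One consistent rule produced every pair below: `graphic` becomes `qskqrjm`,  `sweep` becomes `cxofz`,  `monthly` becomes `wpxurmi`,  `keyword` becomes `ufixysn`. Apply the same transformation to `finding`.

pjxesoq

Shifts by position in graphic: pos 0: g→q (+10), pos 1: r→s (+1), pos 2: a→k (+10), pos 3: p→q (+1) — repeating every 2. The shifts repeat in a cycle of length 2: positions 0,1,… shift by +10, +1, then the pattern repeats.
For finding: f+10=p, i+1=j, n+10=x, d+1=e, i+10=s, n+1=o, g+10=q.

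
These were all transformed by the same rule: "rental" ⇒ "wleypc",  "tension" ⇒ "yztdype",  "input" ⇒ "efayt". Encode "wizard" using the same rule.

The output letters match the input read backwards, each shifted +11: rental reversed is latner. Two steps: reverse the string, then apply a Caesar shift of +11.
On wizard: reverse → draziw; then shift: d+11=o, r+11=c, a+11=l, z+11=k, i+11=t, w+11=h.

oclkth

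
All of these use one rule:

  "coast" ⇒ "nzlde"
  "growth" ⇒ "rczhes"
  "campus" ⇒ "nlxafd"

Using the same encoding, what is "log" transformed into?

Compare letters: c→n is +11, o→z is +11, a→l is +11 — a constant shift. This is a Caesar cipher with shift 11.
Applying it to log: l+11=w, o+11=z, g+11=r.

wzr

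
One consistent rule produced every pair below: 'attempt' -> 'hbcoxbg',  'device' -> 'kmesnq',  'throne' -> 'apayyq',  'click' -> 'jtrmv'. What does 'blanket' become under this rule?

itjxvqg

In attempt: a→h is +7, t→b is +8, t→c is +9, e→o is +10 — the shift increases by 1 each position. Each letter shifts forward by (position + 7), i.e. 7, 8, 9, … — the shift grows by one for each successive letter.
On blanket: b+7=i, l+8=t, a+9=j, n+10=x, k+11=v, e+12=q, t+13=g.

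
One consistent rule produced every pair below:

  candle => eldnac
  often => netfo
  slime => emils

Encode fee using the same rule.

The word is simply reversed.
Applying it to fee: reverse → eef.

eef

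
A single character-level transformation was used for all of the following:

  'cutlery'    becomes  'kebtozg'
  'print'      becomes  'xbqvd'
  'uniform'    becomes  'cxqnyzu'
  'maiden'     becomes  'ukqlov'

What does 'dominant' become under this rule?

lyuqxivd

Shifts by position in cutlery: pos 0: c→k (+8), pos 1: u→e (+10), pos 2: t→b (+8), pos 3: l→t (+8), pos 4: e→o (+10), pos 5: r→z (+8) — repeating every 3. A repeating key of period 3 is used — shifts +8, +10, +8 over and over.
For dominant: d+8=l, o+10=y, m+8=u, i+8=q, n+10=x, a+8=i, n+8=v, t+10=d.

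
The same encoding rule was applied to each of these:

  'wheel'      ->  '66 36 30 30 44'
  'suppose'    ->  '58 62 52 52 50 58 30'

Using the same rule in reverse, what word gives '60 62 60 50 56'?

w(#23)→66 and h(#8)→36: differences scale by 2, so n = 2·pos + 20. The formula is n = 2×(alphabet index, a=1) + 20.
Decoding 60 62 60 50 56: 60→(60−20)÷2=20=t, 62→(62−20)÷2=21=u, 60→(60−20)÷2=20=t, 50→(50−20)÷2=15=o, 56→(56−20)÷2=18=r.

tutor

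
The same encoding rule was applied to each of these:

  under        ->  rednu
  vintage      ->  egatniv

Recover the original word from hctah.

hatch

The output letters match the input read backwards: under reversed is rednu. The word is simply reversed.
Reversing it on hctah: then reverse → hatch.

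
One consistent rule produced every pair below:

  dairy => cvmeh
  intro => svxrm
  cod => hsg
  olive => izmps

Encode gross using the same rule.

Two steps: reverse the string, then apply a Caesar shift of +4.
Applying it to gross: reverse → ssorg; then shift: s+4=w, s+4=w, o+4=s, r+4=v, g+4=k.

wwsvk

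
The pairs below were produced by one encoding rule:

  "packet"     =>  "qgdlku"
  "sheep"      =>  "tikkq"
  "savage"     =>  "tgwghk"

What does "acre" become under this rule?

gdsk

The rule splits by letter class: vowels +6, consonants +1.
For acre: a(vowel)+6=g, c(cons)+1=d, r(cons)+1=s, e(vowel)+6=k.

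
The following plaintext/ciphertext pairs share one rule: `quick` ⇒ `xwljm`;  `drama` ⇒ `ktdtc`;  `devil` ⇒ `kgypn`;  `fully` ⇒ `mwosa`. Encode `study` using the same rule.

zvxka

Shifts by position in quick: pos 0: q→x (+7), pos 1: u→w (+2), pos 2: i→l (+3), pos 3: c→j (+7), pos 4: k→m (+2) — repeating every 3. A repeating key of period 3 is used — shifts +7, +2, +3 over and over.
Applying it to study: s+7=z, t+2=v, u+3=x, d+7=k, y+2=a.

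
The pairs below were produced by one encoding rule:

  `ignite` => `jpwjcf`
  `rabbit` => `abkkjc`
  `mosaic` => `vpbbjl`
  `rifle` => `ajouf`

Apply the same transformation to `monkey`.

Vowels shift forward by 1 and consonants shift forward by 9.
Applying it to monkey: m(cons)+9=v, o(vowel)+1=p, n(cons)+9=w, k(cons)+9=t, e(vowel)+1=f, y(cons)+9=h.

vpwtfh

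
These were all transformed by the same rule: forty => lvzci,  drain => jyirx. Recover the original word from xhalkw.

In forty: f→l is +6, o→v is +7, r→z is +8, t→c is +9 — the shift increases by 1 each position. Each letter shifts forward by (position + 6), i.e. 6, 7, 8, … — the shift grows by one for each successive letter.
Undoing it on xhalkw: x−6=r, h−7=a, a−8=s, l−9=c, k−10=a, w−11=l.

rascal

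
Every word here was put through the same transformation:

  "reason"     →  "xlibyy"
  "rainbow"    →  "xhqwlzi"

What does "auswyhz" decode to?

In reason: r→x is +6, e→l is +7, a→i is +8, s→b is +9 — the shift increases by 1 each position. Letter i (0-indexed) is shifted by i+6, so successive shifts are 6, 7, 8, ….
Undoing it on auswyhz: a−6=u, u−7=n, s−8=k, w−9=n, y−10=o, h−11=w, z−12=n.

unknown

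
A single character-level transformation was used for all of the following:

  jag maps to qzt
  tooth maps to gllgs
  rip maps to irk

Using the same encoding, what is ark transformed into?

Each pair mirrors across the alphabet (j↔q, a↔z, g↔t): positions sum to 25. Each letter is replaced by its mirror in the alphabet: a↔z, b↔y, c↔x, and so on (the Atbash cipher).
On ark: a↔z, r↔i, k↔p.

zip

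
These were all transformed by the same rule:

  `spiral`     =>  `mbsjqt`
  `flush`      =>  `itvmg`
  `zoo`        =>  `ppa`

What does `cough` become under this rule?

ihvpd

The output letters match the input read backwards, each shifted +1: spiral reversed is larips. The word is reversed, then every letter is shifted forward by 1.
On cough: reverse → hguoc; then shift: h+1=i, g+1=h, u+1=v, o+1=p, c+1=d.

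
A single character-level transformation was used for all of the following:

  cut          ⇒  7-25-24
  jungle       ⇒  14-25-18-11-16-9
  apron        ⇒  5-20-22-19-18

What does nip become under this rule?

The number is (letter's place in the alphabet, a=1) + 4.
For nip: n=14→18, i=9→13, p=16→20.

18-13-20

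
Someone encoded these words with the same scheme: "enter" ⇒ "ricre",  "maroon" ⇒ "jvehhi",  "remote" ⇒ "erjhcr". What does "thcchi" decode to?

cotton

e(4)→r(17) and n(13)→i(8) fit y≡25x+21 (mod 26); the inverse of 25 mod 26 is 25. This is an affine cipher: with a=0,…,z=25, each position x becomes (25x+21) mod 26.
Decoding thcchi: t(19)→25·(19−21)≡2=c; h(7)→25·(7−21)≡14=o; c(2)→25·(2−21)≡19=t; c(2)→25·(2−21)≡19=t; h(7)→25·(7−21)≡14=o; i(8)→25·(8−21)≡13=n (all mod 26).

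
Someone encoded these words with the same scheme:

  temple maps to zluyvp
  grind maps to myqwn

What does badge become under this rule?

In temple: t→z is +6, e→l is +7, m→u is +8, p→y is +9 — the shift increases by 1 each position. Letter i (0-indexed) is shifted by i+6, so successive shifts are 6, 7, 8, ….
On badge: b+6=h, a+7=h, d+8=l, g+9=p, e+10=o.

hhlpo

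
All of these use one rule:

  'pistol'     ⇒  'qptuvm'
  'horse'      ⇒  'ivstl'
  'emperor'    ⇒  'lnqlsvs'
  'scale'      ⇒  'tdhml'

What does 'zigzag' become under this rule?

aphahh

The rule splits by letter class: vowels +7, consonants +1.
On zigzag: z(cons)+1=a, i(vowel)+7=p, g(cons)+1=h, z(cons)+1=a, a(vowel)+7=h, g(cons)+1=h.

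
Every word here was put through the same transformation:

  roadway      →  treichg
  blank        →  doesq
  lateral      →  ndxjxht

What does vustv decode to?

In roadway: r→t is +2, o→r is +3, a→e is +4, d→i is +5 — the shift increases by 1 each position. The shift increases by 1 at each position, starting from +2: 2, 3, 4, ….
Reversing it on vustv: v−2=t, u−3=r, s−4=o, t−5=o, v−6=p.

troop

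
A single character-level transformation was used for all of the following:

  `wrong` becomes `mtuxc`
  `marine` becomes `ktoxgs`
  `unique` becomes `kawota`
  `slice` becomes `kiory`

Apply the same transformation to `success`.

yykiiay

The output letters match the input read backwards, each shifted +6: wrong reversed is gnorw. Two steps: reverse the string, then apply a Caesar shift of +6.
For success: reverse → sseccus; then shift: s+6=y, s+6=y, e+6=k, c+6=i, c+6=i, u+6=a, s+6=y.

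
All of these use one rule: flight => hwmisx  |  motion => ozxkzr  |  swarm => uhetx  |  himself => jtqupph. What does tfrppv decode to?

runner

Shifts by position in flight: pos 0: f→h (+2), pos 1: l→w (+11), pos 2: i→m (+4), pos 3: g→i (+2), pos 4: h→s (+11), pos 5: t→x (+4) — repeating every 3. A repeating key of period 3 is used — shifts +2, +11, +4 over and over.
Undoing it on tfrppv: t−2=r, f−11=u, r−4=n, p−2=n, p−11=e, v−4=r.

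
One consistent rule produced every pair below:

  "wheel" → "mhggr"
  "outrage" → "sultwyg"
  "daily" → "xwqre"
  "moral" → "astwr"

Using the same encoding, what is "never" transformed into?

w(22)→m(12) and h(7)→h(7) fit y≡9x+22 (mod 26); the inverse of 9 mod 26 is 3. This is an affine cipher: with a=0,…,z=25, each position x becomes (9x+22) mod 26.
On never: n(13)→9·13+22≡9=j; e(4)→9·4+22≡6=g; v(21)→9·21+22≡3=d; e(4)→9·4+22≡6=g; r(17)→9·17+22≡19=t (all mod 26).

jgdgt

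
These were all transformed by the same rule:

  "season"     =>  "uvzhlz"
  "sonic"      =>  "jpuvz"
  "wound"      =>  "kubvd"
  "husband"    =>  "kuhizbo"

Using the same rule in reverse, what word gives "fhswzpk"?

The word is reversed, then every letter is shifted forward by 7.
Reversing it on fhswzpk: shift back: f−7=y, h−7=a, s−7=l, w−7=p, z−7=s, p−7=i, k−7=d → yalpsid; then reverse → display.

display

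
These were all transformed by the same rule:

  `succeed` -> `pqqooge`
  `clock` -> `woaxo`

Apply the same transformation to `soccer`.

Two steps: reverse the string, then apply a Caesar shift of +12.
On soccer: reverse → reccos; then shift: r+12=d, e+12=q, c+12=o, c+12=o, o+12=a, s+12=e.

dqooae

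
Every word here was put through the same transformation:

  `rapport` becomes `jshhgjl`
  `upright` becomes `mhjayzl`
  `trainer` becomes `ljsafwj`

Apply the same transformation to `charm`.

uzsje

Compare letters: r→j is +18, a→s is +18, p→h is +18 — a constant shift. This is a Caesar cipher with shift 18.
For charm: c+18=u, h+18=z, a+18=s, r+18=j, m+18=e.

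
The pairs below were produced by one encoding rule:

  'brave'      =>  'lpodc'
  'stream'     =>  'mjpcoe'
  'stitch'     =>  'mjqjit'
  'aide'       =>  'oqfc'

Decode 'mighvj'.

sculpt

b(1)→l(11) and r(17)→p(15) fit y≡23x+14 (mod 26); the inverse of 23 mod 26 is 17. Treating letters as 0–25, the rule is x ↦ 23x + 14 (mod 26).
Decoding mighvj: m(12)→17·(12−14)≡18=s; i(8)→17·(8−14)≡2=c; g(6)→17·(6−14)≡20=u; h(7)→17·(7−14)≡11=l; v(21)→17·(21−14)≡15=p; j(9)→17·(9−14)≡19=t (all mod 26).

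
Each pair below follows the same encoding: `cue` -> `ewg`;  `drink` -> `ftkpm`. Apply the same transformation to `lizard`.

nkbctf

Each letter is shifted forward by 2 in the alphabet (a Caesar shift of +2).
On lizard: l+2=n, i+2=k, z+2=b, a+2=c, r+2=t, d+2=f.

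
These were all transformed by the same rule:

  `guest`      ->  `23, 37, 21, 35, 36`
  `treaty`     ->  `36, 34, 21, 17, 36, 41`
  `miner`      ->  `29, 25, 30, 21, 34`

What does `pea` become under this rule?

32, 21, 17

Each letter is replaced by its alphabet position (a=1..z=26) + 16.
For pea: p=16→32, e=5→21, a=1→17.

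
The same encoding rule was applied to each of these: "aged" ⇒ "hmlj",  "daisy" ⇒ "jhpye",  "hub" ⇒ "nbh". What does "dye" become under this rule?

jel

The shift depends on letter class: consonant g→m is +6, but vowel a→h is +7. Vowels shift forward by 7 and consonants shift forward by 6.
Applying it to dye: d(cons)+6=j, y(cons)+6=e, e(vowel)+7=l.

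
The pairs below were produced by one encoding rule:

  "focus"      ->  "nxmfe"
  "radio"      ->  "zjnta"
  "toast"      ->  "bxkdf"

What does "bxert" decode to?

In focus: f→n is +8, o→x is +9, c→m is +10, u→f is +11 — the shift increases by 1 each position. Letter i (0-indexed) is shifted by i+8, so successive shifts are 8, 9, 10, ….
Decoding bxert: b−8=t, x−9=o, e−10=u, r−11=g, t−12=h.

tough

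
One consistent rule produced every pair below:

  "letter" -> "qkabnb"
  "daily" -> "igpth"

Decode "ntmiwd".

In letter: l→q is +5, e→k is +6, t→a is +7, t→b is +8 — the shift increases by 1 each position. Letter i (0-indexed) is shifted by i+5, so successive shifts are 5, 6, 7, ….
Undoing it on ntmiwd: n−5=i, t−6=n, m−7=f, i−8=a, w−9=n, d−10=t.

infant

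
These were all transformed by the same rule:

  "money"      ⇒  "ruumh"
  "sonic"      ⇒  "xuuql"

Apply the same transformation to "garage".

lgyipo

In money: m→r is +5, o→u is +6, n→u is +7, e→m is +8 — the shift increases by 1 each position. Letter i (0-indexed) is shifted by i+5, so successive shifts are 5, 6, 7, ….
On garage: g+5=l, a+6=g, r+7=y, a+8=i, g+9=p, e+10=o.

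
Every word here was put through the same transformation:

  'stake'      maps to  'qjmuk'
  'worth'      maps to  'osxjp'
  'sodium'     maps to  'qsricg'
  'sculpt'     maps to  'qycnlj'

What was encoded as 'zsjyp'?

notch

s(18)→q(16) and t(19)→j(9) fit y≡19x+12 (mod 26); the inverse of 19 mod 26 is 11. Treating letters as 0–25, the rule is x ↦ 19x + 12 (mod 26).
Undoing it on zsjyp: z(25)→11·(25−12)≡13=n; s(18)→11·(18−12)≡14=o; j(9)→11·(9−12)≡19=t; y(24)→11·(24−12)≡2=c; p(15)→11·(15−12)≡7=h (all mod 26).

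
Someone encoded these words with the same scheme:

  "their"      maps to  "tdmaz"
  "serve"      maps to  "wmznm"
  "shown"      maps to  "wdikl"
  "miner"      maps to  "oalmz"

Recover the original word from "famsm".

t(19)→t(19) and h(7)→d(3) fit y≡23x+24 (mod 26); the inverse of 23 mod 26 is 17. This is an affine cipher: with a=0,…,z=25, each position x becomes (23x+24) mod 26.
Undoing it on famsm: f(5)→17·(5−24)≡15=p; a(0)→17·(0−24)≡8=i; m(12)→17·(12−24)≡4=e; s(18)→17·(18−24)≡2=c; m(12)→17·(12−24)≡4=e (all mod 26).

piece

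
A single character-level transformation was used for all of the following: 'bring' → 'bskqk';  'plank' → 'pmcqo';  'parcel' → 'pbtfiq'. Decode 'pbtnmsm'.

parking

In bring: b→b is +0, r→s is +1, i→k is +2, n→q is +3 — the shift increases by 1 each position. The shift increases by 1 at each position, starting from +0: 0, 1, 2, ….
Undoing it on pbtnmsm: p−0=p, b−1=a, t−2=r, n−3=k, m−4=i, s−5=n, m−6=g.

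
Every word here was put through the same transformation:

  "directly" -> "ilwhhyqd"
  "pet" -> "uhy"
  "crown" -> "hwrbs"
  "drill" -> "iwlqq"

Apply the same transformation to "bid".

gli

The shift depends on letter class: consonant d→i is +5, but vowel i→l is +3. The rule splits by letter class: vowels +3, consonants +5.
On bid: b(cons)+5=g, i(vowel)+3=l, d(cons)+5=i.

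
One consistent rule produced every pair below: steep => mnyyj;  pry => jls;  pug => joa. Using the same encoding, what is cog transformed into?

Compare letters: s→m is +20, t→n is +20, e→y is +20 — a constant shift. This is a Caesar cipher with shift 20.
On cog: c+20=w, o+20=i, g+20=a.

wia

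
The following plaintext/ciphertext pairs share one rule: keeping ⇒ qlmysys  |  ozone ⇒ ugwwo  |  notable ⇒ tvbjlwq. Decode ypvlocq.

The shift increases by 1 at each position, starting from +6: 6, 7, 8, ….
Reversing it on ypvlocq: y−6=s, p−7=i, v−8=n, l−9=c, o−10=e, c−11=r, q−12=e.

sincere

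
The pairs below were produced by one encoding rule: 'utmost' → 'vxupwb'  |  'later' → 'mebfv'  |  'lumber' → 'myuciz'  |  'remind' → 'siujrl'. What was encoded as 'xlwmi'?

Shifts by position in utmost: pos 0: u→v (+1), pos 1: t→x (+4), pos 2: m→u (+8), pos 3: o→p (+1), pos 4: s→w (+4), pos 5: t→b (+8) — repeating every 3. It's a Vigenère-style cipher with numeric key [1,4,8]: position i shifts by key[i mod 3].
Decoding xlwmi: x−1=w, l−4=h, w−8=o, m−1=l, i−4=e.

whole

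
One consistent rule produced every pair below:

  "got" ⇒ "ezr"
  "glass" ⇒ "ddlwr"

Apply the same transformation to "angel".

Two steps: reverse the string, then apply a Caesar shift of +11.
On angel: reverse → legna; then shift: l+11=w, e+11=p, g+11=r, n+11=y, a+11=l.

wpryl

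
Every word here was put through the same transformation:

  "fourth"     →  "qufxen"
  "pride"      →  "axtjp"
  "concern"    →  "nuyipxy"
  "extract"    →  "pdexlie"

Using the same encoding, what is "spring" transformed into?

dvcoym

Shifts by position in fourth: pos 0: f→q (+11), pos 1: o→u (+6), pos 2: u→f (+11), pos 3: r→x (+6) — repeating every 2. It's a Vigenère-style cipher with numeric key [11,6]: position i shifts by key[i mod 2].
On spring: s+11=d, p+6=v, r+11=c, i+6=o, n+11=y, g+6=m.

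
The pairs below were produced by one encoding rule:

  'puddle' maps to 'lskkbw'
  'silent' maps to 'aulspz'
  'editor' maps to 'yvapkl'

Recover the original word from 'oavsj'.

cloth

The output letters match the input read backwards, each shifted +7: puddle reversed is elddup. Read the word backwards and shift each letter +7.
Decoding oavsj: shift back: o−7=h, a−7=t, v−7=o, s−7=l, j−7=c → htolc; then reverse → cloth.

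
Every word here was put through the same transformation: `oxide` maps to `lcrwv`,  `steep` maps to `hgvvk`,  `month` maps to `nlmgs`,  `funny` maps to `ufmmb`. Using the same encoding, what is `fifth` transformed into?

o(14)→l(11) and x(23)→c(2) fit y≡25x+25 (mod 26); the inverse of 25 mod 26 is 25. Each letter's alphabet position (a=0..z=25) is mapped through 25·x+25 mod 26 — an affine cipher.
On fifth: f(5)→25·5+25≡20=u; i(8)→25·8+25≡17=r; f(5)→25·5+25≡20=u; t(19)→25·19+25≡6=g; h(7)→25·7+25≡18=s (all mod 26).

urugs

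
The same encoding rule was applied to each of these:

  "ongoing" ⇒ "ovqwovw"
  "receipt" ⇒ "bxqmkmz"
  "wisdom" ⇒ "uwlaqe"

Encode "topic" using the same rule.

The output letters match the input read backwards, each shifted +8: ongoing reversed is gniogno. Two steps: reverse the string, then apply a Caesar shift of +8.
Applying it to topic: reverse → cipot; then shift: c+8=k, i+8=q, p+8=x, o+8=w, t+8=b.

kqxwb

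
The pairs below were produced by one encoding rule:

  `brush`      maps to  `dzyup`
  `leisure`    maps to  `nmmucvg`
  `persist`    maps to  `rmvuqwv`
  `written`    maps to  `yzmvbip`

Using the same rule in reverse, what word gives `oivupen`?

marshal

Shifts by position in brush: pos 0: b→d (+2), pos 1: r→z (+8), pos 2: u→y (+4), pos 3: s→u (+2), pos 4: h→p (+8) — repeating every 3. A repeating key of period 3 is used — shifts +2, +8, +4 over and over.
Decoding oivupen: o−2=m, i−8=a, v−4=r, u−2=s, p−8=h, e−4=a, n−2=l.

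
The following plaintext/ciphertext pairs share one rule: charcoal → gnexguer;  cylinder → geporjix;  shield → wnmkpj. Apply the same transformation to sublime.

Shifts by position in charcoal: pos 0: c→g (+4), pos 1: h→n (+6), pos 2: a→e (+4), pos 3: r→x (+6) — repeating every 2. A repeating key of period 2 is used — shifts +4, +6 over and over.
For sublime: s+4=w, u+6=a, b+4=f, l+6=r, i+4=m, m+6=s, e+4=i.

wafrmsi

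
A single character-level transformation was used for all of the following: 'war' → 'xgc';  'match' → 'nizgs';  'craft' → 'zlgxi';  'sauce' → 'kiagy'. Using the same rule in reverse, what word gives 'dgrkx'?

relax

Read the word backwards and shift each letter +6.
Decoding dgrkx: shift back: d−6=x, g−6=a, r−6=l, k−6=e, x−6=r → xaler; then reverse → relax.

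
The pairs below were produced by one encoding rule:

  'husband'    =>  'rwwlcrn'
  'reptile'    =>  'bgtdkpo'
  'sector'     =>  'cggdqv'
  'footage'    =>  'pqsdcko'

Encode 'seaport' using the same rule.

cgezqvd

Shifts by position in husband: pos 0: h→r (+10), pos 1: u→w (+2), pos 2: s→w (+4), pos 3: b→l (+10), pos 4: a→c (+2), pos 5: n→r (+4) — repeating every 3. A repeating key of period 3 is used — shifts +10, +2, +4 over and over.
On seaport: s+10=c, e+2=g, a+4=e, p+10=z, o+2=q, r+4=v, t+10=d.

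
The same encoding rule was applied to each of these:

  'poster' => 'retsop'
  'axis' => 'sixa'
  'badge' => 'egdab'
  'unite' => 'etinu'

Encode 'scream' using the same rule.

It's just the letters in reverse order.
Applying it to scream: reverse → maercs.

maercs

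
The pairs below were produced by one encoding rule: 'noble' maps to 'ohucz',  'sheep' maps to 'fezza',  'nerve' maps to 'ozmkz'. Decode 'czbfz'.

This is an affine cipher: with a=0,…,z=25, each position x becomes (19x+1) mod 26.
Reversing it on czbfz: c(2)→11·(2−1)≡11=l; z(25)→11·(25−1)≡4=e; b(1)→11·(1−1)≡0=a; f(5)→11·(5−1)≡18=s; z(25)→11·(25−1)≡4=e (all mod 26).

lease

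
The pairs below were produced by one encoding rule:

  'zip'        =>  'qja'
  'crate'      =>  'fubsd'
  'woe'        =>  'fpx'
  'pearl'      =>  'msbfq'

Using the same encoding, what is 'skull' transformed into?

mmvlt

Two steps: reverse the string, then apply a Caesar shift of +1.
On skull: reverse → lluks; then shift: l+1=m, l+1=m, u+1=v, k+1=l, s+1=t.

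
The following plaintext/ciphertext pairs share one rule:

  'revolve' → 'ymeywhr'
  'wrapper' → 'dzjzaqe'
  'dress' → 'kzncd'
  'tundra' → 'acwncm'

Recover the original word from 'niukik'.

Each letter shifts forward by (position + 7), i.e. 7, 8, 9, … — the shift grows by one for each successive letter.
Decoding niukik: n−7=g, i−8=a, u−9=l, k−10=a, i−11=x, k−12=y.

galaxy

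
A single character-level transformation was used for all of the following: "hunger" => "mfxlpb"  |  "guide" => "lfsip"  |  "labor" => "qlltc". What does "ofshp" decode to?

A repeating key of period 3 is used — shifts +5, +11, +10 over and over.
Decoding ofshp: o−5=j, f−11=u, s−10=i, h−5=c, p−11=e.

juice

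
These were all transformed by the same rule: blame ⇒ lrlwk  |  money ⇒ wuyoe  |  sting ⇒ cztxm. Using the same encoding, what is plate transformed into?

zrldk

It's a Vigenère-style cipher with numeric key [10,6,11]: position i shifts by key[i mod 3].
Applying it to plate: p+10=z, l+6=r, a+11=l, t+10=d, e+6=k.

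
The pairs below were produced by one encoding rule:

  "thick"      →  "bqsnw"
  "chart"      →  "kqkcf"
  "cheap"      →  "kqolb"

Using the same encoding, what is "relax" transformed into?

In thick: t→b is +8, h→q is +9, i→s is +10, c→n is +11 — the shift increases by 1 each position. Letter i (0-indexed) is shifted by i+8, so successive shifts are 8, 9, 10, ….
For relax: r+8=z, e+9=n, l+10=v, a+11=l, x+12=j.

znvlj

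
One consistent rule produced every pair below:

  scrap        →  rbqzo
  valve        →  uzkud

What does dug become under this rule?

ctf

Each letter is shifted forward by 25 in the alphabet (a Caesar shift of +25).
Applying it to dug: d+25=c, u+25=t, g+25=f.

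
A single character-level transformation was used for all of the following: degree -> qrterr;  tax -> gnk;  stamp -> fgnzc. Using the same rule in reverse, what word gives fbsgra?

soften

Compare letters: d→q is +13, e→r is +13, g→t is +13 — a constant shift. Every letter moves 13 places later in the alphabet, wrapping around z→a.
Undoing it on fbsgra: f−13=s, b−13=o, s−13=f, g−13=t, r−13=e, a−13=n.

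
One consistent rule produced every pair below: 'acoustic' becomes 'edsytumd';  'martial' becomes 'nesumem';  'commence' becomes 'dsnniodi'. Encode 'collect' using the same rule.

Two shifts are in play — +4 for a/e/i/o/u, +1 for every other letter.
For collect: c(cons)+1=d, o(vowel)+4=s, l(cons)+1=m, l(cons)+1=m, e(vowel)+4=i, c(cons)+1=d, t(cons)+1=u.

dsmmidu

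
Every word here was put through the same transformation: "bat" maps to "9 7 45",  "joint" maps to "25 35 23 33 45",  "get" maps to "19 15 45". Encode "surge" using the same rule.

43 47 41 19 15

b(#2)→9 and a(#1)→7: differences scale by 2, so n = 2·pos + 5. The formula is n = 2×(alphabet index, a=1) + 5.
On surge: s=19→43, u=21→47, r=18→41, g=7→19, e=5→15.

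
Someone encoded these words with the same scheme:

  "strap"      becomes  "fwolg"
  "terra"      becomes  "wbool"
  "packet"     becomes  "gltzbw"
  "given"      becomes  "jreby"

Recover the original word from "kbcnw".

debut

s(18)→f(5) and t(19)→w(22) fit y≡17x+11 (mod 26); the inverse of 17 mod 26 is 23. Each letter's alphabet position (a=0..z=25) is mapped through 17·x+11 mod 26 — an affine cipher.
Decoding kbcnw: k(10)→23·(10−11)≡3=d; b(1)→23·(1−11)≡4=e; c(2)→23·(2−11)≡1=b; n(13)→23·(13−11)≡20=u; w(22)→23·(22−11)≡19=t (all mod 26).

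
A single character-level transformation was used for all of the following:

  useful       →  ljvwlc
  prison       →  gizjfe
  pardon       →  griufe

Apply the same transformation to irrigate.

Each letter is shifted forward by 17 in the alphabet (a Caesar shift of +17).
Applying it to irrigate: i+17=z, r+17=i, r+17=i, i+17=z, g+17=x, a+17=r, t+17=k, e+17=v.

ziizxrkv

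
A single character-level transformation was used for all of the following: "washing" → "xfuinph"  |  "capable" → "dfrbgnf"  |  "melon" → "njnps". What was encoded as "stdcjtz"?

robbery

Shifts by position in washing: pos 0: w→x (+1), pos 1: a→f (+5), pos 2: s→u (+2), pos 3: h→i (+1), pos 4: i→n (+5), pos 5: n→p (+2) — repeating every 3. It's a Vigenère-style cipher with numeric key [1,5,2]: position i shifts by key[i mod 3].
Undoing it on stdcjtz: s−1=r, t−5=o, d−2=b, c−1=b, j−5=e, t−2=r, z−1=y.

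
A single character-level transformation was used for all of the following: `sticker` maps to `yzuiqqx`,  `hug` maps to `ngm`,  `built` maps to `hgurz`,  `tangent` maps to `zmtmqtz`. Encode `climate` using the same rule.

irusmzq

The shift depends on letter class: consonant s→y is +6, but vowel i→u is +12. The rule splits by letter class: vowels +12, consonants +6.
Applying it to climate: c(cons)+6=i, l(cons)+6=r, i(vowel)+12=u, m(cons)+6=s, a(vowel)+12=m, t(cons)+6=z, e(vowel)+12=q.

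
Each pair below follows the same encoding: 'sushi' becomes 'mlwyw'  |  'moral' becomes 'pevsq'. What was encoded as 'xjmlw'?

shift

Read the word backwards and shift each letter +4.
Undoing it on xjmlw: shift back: x−4=t, j−4=f, m−4=i, l−4=h, w−4=s → tfihs; then reverse → shift.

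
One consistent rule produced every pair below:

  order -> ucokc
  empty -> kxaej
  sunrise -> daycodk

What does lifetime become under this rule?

woqkeoxk

The shift depends on letter class: consonant r→c is +11, but vowel o→u is +6. The rule splits by letter class: vowels +6, consonants +11.
On lifetime: l(cons)+11=w, i(vowel)+6=o, f(cons)+11=q, e(vowel)+6=k, t(cons)+11=e, i(vowel)+6=o, m(cons)+11=x, e(vowel)+6=k.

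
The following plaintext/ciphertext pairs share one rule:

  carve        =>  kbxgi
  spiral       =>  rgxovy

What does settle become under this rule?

The output letters match the input read backwards, each shifted +6: carve reversed is evrac. Two steps: reverse the string, then apply a Caesar shift of +6.
On settle: reverse → elttes; then shift: e+6=k, l+6=r, t+6=z, t+6=z, e+6=k, s+6=y.

krzzky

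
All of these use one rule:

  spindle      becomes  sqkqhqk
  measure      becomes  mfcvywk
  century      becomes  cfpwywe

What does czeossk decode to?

cyclone

In spindle: s→s is +0, p→q is +1, i→k is +2, n→q is +3 — the shift increases by 1 each position. The shift increases by 1 at each position, starting from +0: 0, 1, 2, ….
Reversing it on czeossk: c−0=c, z−1=y, e−2=c, o−3=l, s−4=o, s−5=n, k−6=e.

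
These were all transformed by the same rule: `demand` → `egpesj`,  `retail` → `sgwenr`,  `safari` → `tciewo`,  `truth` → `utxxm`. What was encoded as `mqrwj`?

In demand: d→e is +1, e→g is +2, m→p is +3, a→e is +4 — the shift increases by 1 each position. Each letter shifts forward by (position + 1), i.e. 1, 2, 3, … — the shift grows by one for each successive letter.
Decoding mqrwj: m−1=l, q−2=o, r−3=o, w−4=s, j−5=e.

loose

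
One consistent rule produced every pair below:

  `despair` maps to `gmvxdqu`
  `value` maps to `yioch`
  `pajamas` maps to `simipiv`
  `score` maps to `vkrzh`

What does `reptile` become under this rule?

umsblth

It's a Vigenère-style cipher with numeric key [3,8]: position i shifts by key[i mod 2].
On reptile: r+3=u, e+8=m, p+3=s, t+8=b, i+3=l, l+8=t, e+3=h.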